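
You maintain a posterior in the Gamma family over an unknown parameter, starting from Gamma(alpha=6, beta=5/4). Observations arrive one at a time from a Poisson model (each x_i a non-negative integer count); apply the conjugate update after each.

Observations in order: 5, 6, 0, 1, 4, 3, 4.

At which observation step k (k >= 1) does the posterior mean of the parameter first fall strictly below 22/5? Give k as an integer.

k = 3

obs 1: x=5 → posterior Gamma(11, 9/4)
obs 2: x=6 → posterior Gamma(17, 13/4)
obs 3: x=0 → posterior Gamma(17, 17/4)
obs 4: x=1 → posterior Gamma(18, 21/4)
obs 5: x=4 → posterior Gamma(22, 25/4)
obs 6: x=3 → posterior Gamma(25, 29/4)
obs 7: x=4 → posterior Gamma(29, 33/4)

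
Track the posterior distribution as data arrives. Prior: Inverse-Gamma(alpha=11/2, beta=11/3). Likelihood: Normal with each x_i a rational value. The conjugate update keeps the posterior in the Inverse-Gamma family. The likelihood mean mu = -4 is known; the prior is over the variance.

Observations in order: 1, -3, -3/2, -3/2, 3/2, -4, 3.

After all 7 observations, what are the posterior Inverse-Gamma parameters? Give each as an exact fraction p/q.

obs 1: x=1 → posterior Inverse-Gamma(6, 97/6)
obs 2: x=-3 → posterior Inverse-Gamma(13/2, 50/3)
obs 3: x=-3/2 → posterior Inverse-Gamma(7, 475/24)
obs 4: x=-3/2 → posterior Inverse-Gamma(15/2, 275/12)
obs 5: x=3/2 → posterior Inverse-Gamma(8, 913/24)
obs 6: x=-4 → posterior Inverse-Gamma(17/2, 913/24)
obs 7: x=3 → posterior Inverse-Gamma(9, 1501/24)

alpha=9, beta=1501/24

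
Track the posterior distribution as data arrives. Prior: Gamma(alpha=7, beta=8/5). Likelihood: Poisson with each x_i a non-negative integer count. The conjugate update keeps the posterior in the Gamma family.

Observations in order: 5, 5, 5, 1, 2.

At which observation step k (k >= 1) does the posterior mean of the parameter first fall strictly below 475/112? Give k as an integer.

obs 1: x=5 → posterior Gamma(12, 13/5)
obs 2: x=5 → posterior Gamma(17, 18/5)
obs 3: x=5 → posterior Gamma(22, 23/5)
obs 4: x=1 → posterior Gamma(23, 28/5)
obs 5: x=2 → posterior Gamma(25, 33/5)

k = 4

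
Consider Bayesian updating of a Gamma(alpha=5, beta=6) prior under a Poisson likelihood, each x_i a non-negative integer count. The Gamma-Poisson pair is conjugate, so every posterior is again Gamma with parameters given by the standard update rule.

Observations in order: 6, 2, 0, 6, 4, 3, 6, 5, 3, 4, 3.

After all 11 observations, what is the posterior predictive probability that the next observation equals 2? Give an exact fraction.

318564342440647356787153735381005601895800281142638306496831/1343202552270727029708742556432948648089190009981850649362432

obs 1: x=6 → posterior Gamma(11, 7)
obs 2: x=2 → posterior Gamma(13, 8)
obs 3: x=0 → posterior Gamma(13, 9)
obs 4: x=6 → posterior Gamma(19, 10)
obs 5: x=4 → posterior Gamma(23, 11)
obs 6: x=3 → posterior Gamma(26, 12)
obs 7: x=6 → posterior Gamma(32, 13)
obs 8: x=5 → posterior Gamma(37, 14)
obs 9: x=3 → posterior Gamma(40, 15)
obs 10: x=4 → posterior Gamma(44, 16)
obs 11: x=3 → posterior Gamma(47, 17)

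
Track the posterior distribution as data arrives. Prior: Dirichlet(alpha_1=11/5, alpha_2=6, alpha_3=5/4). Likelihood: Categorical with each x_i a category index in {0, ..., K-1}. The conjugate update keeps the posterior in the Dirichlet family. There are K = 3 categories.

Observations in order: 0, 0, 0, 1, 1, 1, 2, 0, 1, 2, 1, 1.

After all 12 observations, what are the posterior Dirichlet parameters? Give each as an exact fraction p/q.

alpha_1=31/5, alpha_2=12, alpha_3=13/4

obs 1: x=0 → posterior Dirichlet(16/5, 6, 5/4)
obs 2: x=0 → posterior Dirichlet(21/5, 6, 5/4)
obs 3: x=0 → posterior Dirichlet(26/5, 6, 5/4)
obs 4: x=1 → posterior Dirichlet(26/5, 7, 5/4)
obs 5: x=1 → posterior Dirichlet(26/5, 8, 5/4)
obs 6: x=1 → posterior Dirichlet(26/5, 9, 5/4)
obs 7: x=2 → posterior Dirichlet(26/5, 9, 9/4)
obs 8: x=0 → posterior Dirichlet(31/5, 9, 9/4)
obs 9: x=1 → posterior Dirichlet(31/5, 10, 9/4)
obs 10: x=2 → posterior Dirichlet(31/5, 10, 13/4)
obs 11: x=1 → posterior Dirichlet(31/5, 11, 13/4)
obs 12: x=1 → posterior Dirichlet(31/5, 12, 13/4)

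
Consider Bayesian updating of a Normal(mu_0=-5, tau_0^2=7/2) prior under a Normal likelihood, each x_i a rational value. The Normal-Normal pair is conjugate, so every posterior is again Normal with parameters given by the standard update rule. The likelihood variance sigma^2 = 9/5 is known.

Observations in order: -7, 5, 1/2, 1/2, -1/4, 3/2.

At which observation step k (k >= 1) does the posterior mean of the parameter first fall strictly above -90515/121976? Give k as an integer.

obs 1: x=-7 → posterior Normal(-335/53, 63/53)
obs 2: x=5 → posterior Normal(-20/11, 63/88)
obs 3: x=1/2 → posterior Normal(-95/82, 21/41)
obs 4: x=1/2 → posterior Normal(-125/158, 63/158)
obs 5: x=-1/4 → posterior Normal(-535/772, 63/193)
obs 6: x=3/2 → posterior Normal(-325/912, 21/76)

k = 5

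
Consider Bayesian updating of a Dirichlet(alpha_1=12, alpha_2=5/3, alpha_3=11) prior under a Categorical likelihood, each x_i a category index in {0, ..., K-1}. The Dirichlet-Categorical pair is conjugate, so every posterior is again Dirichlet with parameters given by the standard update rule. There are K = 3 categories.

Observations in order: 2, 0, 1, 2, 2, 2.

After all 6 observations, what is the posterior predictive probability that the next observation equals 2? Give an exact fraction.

obs 1: x=2 → posterior Dirichlet(12, 5/3, 12)
obs 2: x=0 → posterior Dirichlet(13, 5/3, 12)
obs 3: x=1 → posterior Dirichlet(13, 8/3, 12)
obs 4: x=2 → posterior Dirichlet(13, 8/3, 13)
obs 5: x=2 → posterior Dirichlet(13, 8/3, 14)
obs 6: x=2 → posterior Dirichlet(13, 8/3, 15)

45/92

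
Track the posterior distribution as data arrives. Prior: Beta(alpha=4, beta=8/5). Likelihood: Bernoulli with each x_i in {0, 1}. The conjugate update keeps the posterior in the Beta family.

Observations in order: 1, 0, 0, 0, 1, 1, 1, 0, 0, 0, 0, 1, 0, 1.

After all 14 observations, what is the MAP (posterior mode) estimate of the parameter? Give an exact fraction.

45/88

obs 1: x=1 → posterior Beta(5, 8/5)
obs 2: x=0 → posterior Beta(5, 13/5)
obs 3: x=0 → posterior Beta(5, 18/5)
obs 4: x=0 → posterior Beta(5, 23/5)
obs 5: x=1 → posterior Beta(6, 23/5)
obs 6: x=1 → posterior Beta(7, 23/5)
obs 7: x=1 → posterior Beta(8, 23/5)
obs 8: x=0 → posterior Beta(8, 28/5)
obs 9: x=0 → posterior Beta(8, 33/5)
obs 10: x=0 → posterior Beta(8, 38/5)
obs 11: x=0 → posterior Beta(8, 43/5)
obs 12: x=1 → posterior Beta(9, 43/5)
obs 13: x=0 → posterior Beta(9, 48/5)
obs 14: x=1 → posterior Beta(10, 48/5)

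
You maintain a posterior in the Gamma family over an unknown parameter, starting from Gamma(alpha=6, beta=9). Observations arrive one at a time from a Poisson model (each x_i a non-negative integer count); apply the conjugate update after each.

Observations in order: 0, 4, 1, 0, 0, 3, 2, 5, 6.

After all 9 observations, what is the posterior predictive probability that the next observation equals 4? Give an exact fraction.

obs 1: x=0 → posterior Gamma(6, 10)
obs 2: x=4 → posterior Gamma(10, 11)
obs 3: x=1 → posterior Gamma(11, 12)
obs 4: x=0 → posterior Gamma(11, 13)
obs 5: x=0 → posterior Gamma(11, 14)
obs 6: x=3 → posterior Gamma(14, 15)
obs 7: x=2 → posterior Gamma(16, 16)
obs 8: x=5 → posterior Gamma(21, 17)
obs 9: x=6 → posterior Gamma(27, 18)

213888504638990233616345465277602856960/4378865740046709085864680868712732574619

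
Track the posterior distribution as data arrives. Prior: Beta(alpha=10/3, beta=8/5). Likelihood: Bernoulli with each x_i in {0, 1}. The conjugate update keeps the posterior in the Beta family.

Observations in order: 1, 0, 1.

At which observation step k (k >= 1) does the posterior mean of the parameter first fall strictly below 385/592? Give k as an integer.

k = 2

obs 1: x=1 → posterior Beta(13/3, 8/5)
obs 2: x=0 → posterior Beta(13/3, 13/5)
obs 3: x=1 → posterior Beta(16/3, 13/5)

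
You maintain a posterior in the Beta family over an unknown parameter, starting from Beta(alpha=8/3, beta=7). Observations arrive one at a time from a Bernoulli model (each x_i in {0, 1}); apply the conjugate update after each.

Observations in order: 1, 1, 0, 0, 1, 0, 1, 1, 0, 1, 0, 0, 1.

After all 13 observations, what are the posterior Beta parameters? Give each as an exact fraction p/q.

obs 1: x=1 → posterior Beta(11/3, 7)
obs 2: x=1 → posterior Beta(14/3, 7)
obs 3: x=0 → posterior Beta(14/3, 8)
obs 4: x=0 → posterior Beta(14/3, 9)
obs 5: x=1 → posterior Beta(17/3, 9)
obs 6: x=0 → posterior Beta(17/3, 10)
obs 7: x=1 → posterior Beta(20/3, 10)
obs 8: x=1 → posterior Beta(23/3, 10)
obs 9: x=0 → posterior Beta(23/3, 11)
obs 10: x=1 → posterior Beta(26/3, 11)
obs 11: x=0 → posterior Beta(26/3, 12)
obs 12: x=0 → posterior Beta(26/3, 13)
obs 13: x=1 → posterior Beta(29/3, 13)

alpha=29/3, beta=13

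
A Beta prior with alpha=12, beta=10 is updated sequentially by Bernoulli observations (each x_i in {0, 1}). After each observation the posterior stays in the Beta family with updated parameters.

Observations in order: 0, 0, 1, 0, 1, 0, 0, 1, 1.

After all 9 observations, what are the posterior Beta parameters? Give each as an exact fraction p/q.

obs 1: x=0 → posterior Beta(12, 11)
obs 2: x=0 → posterior Beta(12, 12)
obs 3: x=1 → posterior Beta(13, 12)
obs 4: x=0 → posterior Beta(13, 13)
obs 5: x=1 → posterior Beta(14, 13)
obs 6: x=0 → posterior Beta(14, 14)
obs 7: x=0 → posterior Beta(14, 15)
obs 8: x=1 → posterior Beta(15, 15)
obs 9: x=1 → posterior Beta(16, 15)

alpha=16, beta=15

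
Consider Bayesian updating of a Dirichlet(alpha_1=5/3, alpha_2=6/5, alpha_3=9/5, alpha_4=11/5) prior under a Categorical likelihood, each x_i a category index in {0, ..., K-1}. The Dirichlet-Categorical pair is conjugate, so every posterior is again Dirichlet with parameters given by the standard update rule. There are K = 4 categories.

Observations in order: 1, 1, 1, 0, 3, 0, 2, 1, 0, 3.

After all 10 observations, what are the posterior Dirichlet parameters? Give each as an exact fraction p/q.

alpha_1=14/3, alpha_2=26/5, alpha_3=14/5, alpha_4=21/5

obs 1: x=1 → posterior Dirichlet(5/3, 11/5, 9/5, 11/5)
obs 2: x=1 → posterior Dirichlet(5/3, 16/5, 9/5, 11/5)
obs 3: x=1 → posterior Dirichlet(5/3, 21/5, 9/5, 11/5)
obs 4: x=0 → posterior Dirichlet(8/3, 21/5, 9/5, 11/5)
obs 5: x=3 → posterior Dirichlet(8/3, 21/5, 9/5, 16/5)
obs 6: x=0 → posterior Dirichlet(11/3, 21/5, 9/5, 16/5)
obs 7: x=2 → posterior Dirichlet(11/3, 21/5, 14/5, 16/5)
obs 8: x=1 → posterior Dirichlet(11/3, 26/5, 14/5, 16/5)
obs 9: x=0 → posterior Dirichlet(14/3, 26/5, 14/5, 16/5)
obs 10: x=3 → posterior Dirichlet(14/3, 26/5, 14/5, 21/5)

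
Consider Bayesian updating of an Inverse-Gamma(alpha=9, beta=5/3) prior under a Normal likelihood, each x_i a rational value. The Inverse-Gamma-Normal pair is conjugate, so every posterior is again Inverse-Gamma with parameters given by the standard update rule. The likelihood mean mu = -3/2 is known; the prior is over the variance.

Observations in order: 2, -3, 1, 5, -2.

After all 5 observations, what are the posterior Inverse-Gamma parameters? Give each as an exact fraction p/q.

alpha=23/2, beta=799/24

obs 1: x=2 → posterior Inverse-Gamma(19/2, 187/24)
obs 2: x=-3 → posterior Inverse-Gamma(10, 107/12)
obs 3: x=1 → posterior Inverse-Gamma(21/2, 289/24)
obs 4: x=5 → posterior Inverse-Gamma(11, 199/6)
obs 5: x=-2 → posterior Inverse-Gamma(23/2, 799/24)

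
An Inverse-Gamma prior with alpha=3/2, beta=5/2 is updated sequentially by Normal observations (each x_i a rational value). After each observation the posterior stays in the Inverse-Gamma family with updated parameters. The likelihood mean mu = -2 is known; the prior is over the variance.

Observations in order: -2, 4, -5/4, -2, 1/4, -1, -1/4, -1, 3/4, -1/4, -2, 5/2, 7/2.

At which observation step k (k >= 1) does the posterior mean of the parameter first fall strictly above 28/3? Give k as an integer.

obs 1: x=-2 → posterior Inverse-Gamma(2, 5/2)
obs 2: x=4 → posterior Inverse-Gamma(5/2, 41/2)
obs 3: x=-5/4 → posterior Inverse-Gamma(3, 665/32)
obs 4: x=-2 → posterior Inverse-Gamma(7/2, 665/32)
obs 5: x=1/4 → posterior Inverse-Gamma(4, 373/16)
obs 6: x=-1 → posterior Inverse-Gamma(9/2, 381/16)
obs 7: x=-1/4 → posterior Inverse-Gamma(5, 811/32)
obs 8: x=-1 → posterior Inverse-Gamma(11/2, 827/32)
obs 9: x=3/4 → posterior Inverse-Gamma(6, 237/8)
obs 10: x=-1/4 → posterior Inverse-Gamma(13/2, 997/32)
obs 11: x=-2 → posterior Inverse-Gamma(7, 997/32)
obs 12: x=5/2 → posterior Inverse-Gamma(15/2, 1321/32)
obs 13: x=7/2 → posterior Inverse-Gamma(8, 1805/32)

k = 2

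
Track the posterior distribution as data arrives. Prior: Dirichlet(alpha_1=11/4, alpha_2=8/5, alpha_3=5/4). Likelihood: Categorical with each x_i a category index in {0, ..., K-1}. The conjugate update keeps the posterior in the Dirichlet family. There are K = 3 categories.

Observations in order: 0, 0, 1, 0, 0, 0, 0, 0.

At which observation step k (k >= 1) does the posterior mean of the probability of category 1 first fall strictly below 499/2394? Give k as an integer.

k = 7

obs 1: x=0 → posterior Dirichlet(15/4, 8/5, 5/4)
obs 2: x=0 → posterior Dirichlet(19/4, 8/5, 5/4)
obs 3: x=1 → posterior Dirichlet(19/4, 13/5, 5/4)
obs 4: x=0 → posterior Dirichlet(23/4, 13/5, 5/4)
obs 5: x=0 → posterior Dirichlet(27/4, 13/5, 5/4)
obs 6: x=0 → posterior Dirichlet(31/4, 13/5, 5/4)
obs 7: x=0 → posterior Dirichlet(35/4, 13/5, 5/4)
obs 8: x=0 → posterior Dirichlet(39/4, 13/5, 5/4)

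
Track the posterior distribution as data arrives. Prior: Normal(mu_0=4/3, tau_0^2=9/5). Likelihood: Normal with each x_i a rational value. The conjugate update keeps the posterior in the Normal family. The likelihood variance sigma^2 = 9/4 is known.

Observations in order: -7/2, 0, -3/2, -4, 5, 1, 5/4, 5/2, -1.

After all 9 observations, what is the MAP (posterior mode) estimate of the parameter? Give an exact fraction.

17/123

obs 1: x=-7/2 → posterior Normal(-22/27, 1)
obs 2: x=0 → posterior Normal(-22/39, 9/13)
obs 3: x=-3/2 → posterior Normal(-40/51, 9/17)
obs 4: x=-4 → posterior Normal(-88/63, 3/7)
obs 5: x=5 → posterior Normal(-28/75, 9/25)
obs 6: x=1 → posterior Normal(-16/87, 9/29)
obs 7: x=5/4 → posterior Normal(-1/99, 3/11)
obs 8: x=5/2 → posterior Normal(29/111, 9/37)
obs 9: x=-1 → posterior Normal(17/123, 9/41)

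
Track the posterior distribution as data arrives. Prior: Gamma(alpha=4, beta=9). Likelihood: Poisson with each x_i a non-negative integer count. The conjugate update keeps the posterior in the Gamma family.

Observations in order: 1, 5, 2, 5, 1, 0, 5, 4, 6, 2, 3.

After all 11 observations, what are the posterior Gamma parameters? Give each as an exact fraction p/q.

alpha=38, beta=20

obs 1: x=1 → posterior Gamma(5, 10)
obs 2: x=5 → posterior Gamma(10, 11)
obs 3: x=2 → posterior Gamma(12, 12)
obs 4: x=5 → posterior Gamma(17, 13)
obs 5: x=1 → posterior Gamma(18, 14)
obs 6: x=0 → posterior Gamma(18, 15)
obs 7: x=5 → posterior Gamma(23, 16)
obs 8: x=4 → posterior Gamma(27, 17)
obs 9: x=6 → posterior Gamma(33, 18)
obs 10: x=2 → posterior Gamma(35, 19)
obs 11: x=3 → posterior Gamma(38, 20)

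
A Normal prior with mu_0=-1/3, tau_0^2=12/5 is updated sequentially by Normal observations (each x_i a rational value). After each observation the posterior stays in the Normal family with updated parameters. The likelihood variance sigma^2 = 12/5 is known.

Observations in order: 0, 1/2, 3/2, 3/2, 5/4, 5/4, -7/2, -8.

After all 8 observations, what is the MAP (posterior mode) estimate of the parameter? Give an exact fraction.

obs 1: x=0 → posterior Normal(-1/6, 6/5)
obs 2: x=1/2 → posterior Normal(1/18, 4/5)
obs 3: x=3/2 → posterior Normal(5/12, 3/5)
obs 4: x=3/2 → posterior Normal(19/30, 12/25)
obs 5: x=5/4 → posterior Normal(53/72, 2/5)
obs 6: x=5/4 → posterior Normal(17/21, 12/35)
obs 7: x=-7/2 → posterior Normal(13/48, 3/10)
obs 8: x=-8 → posterior Normal(-35/54, 4/15)

-35/54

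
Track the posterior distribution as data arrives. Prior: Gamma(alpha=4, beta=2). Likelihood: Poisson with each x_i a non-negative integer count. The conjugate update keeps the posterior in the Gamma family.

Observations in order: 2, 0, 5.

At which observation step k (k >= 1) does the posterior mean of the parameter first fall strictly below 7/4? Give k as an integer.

k = 2

obs 1: x=2 → posterior Gamma(6, 3)
obs 2: x=0 → posterior Gamma(6, 4)
obs 3: x=5 → posterior Gamma(11, 5)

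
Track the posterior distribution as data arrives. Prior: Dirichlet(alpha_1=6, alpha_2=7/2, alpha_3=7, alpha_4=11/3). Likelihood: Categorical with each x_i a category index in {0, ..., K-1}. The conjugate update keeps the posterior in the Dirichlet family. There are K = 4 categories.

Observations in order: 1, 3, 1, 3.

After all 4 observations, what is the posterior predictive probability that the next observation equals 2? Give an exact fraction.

obs 1: x=1 → posterior Dirichlet(6, 9/2, 7, 11/3)
obs 2: x=3 → posterior Dirichlet(6, 9/2, 7, 14/3)
obs 3: x=1 → posterior Dirichlet(6, 11/2, 7, 14/3)
obs 4: x=3 → posterior Dirichlet(6, 11/2, 7, 17/3)

42/145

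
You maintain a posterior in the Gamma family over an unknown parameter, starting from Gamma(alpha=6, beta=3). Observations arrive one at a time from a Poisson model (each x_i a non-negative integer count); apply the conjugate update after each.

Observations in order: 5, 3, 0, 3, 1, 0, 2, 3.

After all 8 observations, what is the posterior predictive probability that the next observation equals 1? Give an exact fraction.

obs 1: x=5 → posterior Gamma(11, 4)
obs 2: x=3 → posterior Gamma(14, 5)
obs 3: x=0 → posterior Gamma(14, 6)
obs 4: x=3 → posterior Gamma(17, 7)
obs 5: x=1 → posterior Gamma(18, 8)
obs 6: x=0 → posterior Gamma(18, 9)
obs 7: x=2 → posterior Gamma(20, 10)
obs 8: x=3 → posterior Gamma(23, 11)

20594895594870459561670213/79496847203390844133441536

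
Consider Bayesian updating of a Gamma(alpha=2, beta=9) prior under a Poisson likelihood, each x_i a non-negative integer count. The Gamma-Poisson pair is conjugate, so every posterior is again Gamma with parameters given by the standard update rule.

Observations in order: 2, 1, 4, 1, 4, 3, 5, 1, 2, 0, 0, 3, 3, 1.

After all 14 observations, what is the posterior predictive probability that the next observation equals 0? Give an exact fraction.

obs 1: x=2 → posterior Gamma(4, 10)
obs 2: x=1 → posterior Gamma(5, 11)
obs 3: x=4 → posterior Gamma(9, 12)
obs 4: x=1 → posterior Gamma(10, 13)
obs 5: x=4 → posterior Gamma(14, 14)
obs 6: x=3 → posterior Gamma(17, 15)
obs 7: x=5 → posterior Gamma(22, 16)
obs 8: x=1 → posterior Gamma(23, 17)
obs 9: x=2 → posterior Gamma(25, 18)
obs 10: x=0 → posterior Gamma(25, 19)
obs 11: x=0 → posterior Gamma(25, 20)
obs 12: x=3 → posterior Gamma(28, 21)
obs 13: x=3 → posterior Gamma(31, 22)
obs 14: x=1 → posterior Gamma(32, 23)

37608910510519071039902074217516707306379521/146811384664566452713597726037899455366168576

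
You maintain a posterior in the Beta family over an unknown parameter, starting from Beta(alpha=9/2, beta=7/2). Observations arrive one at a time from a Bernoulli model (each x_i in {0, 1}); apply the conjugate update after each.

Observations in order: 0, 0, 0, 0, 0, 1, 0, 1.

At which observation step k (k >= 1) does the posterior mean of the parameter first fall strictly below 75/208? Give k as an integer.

obs 1: x=0 → posterior Beta(9/2, 9/2)
obs 2: x=0 → posterior Beta(9/2, 11/2)
obs 3: x=0 → posterior Beta(9/2, 13/2)
obs 4: x=0 → posterior Beta(9/2, 15/2)
obs 5: x=0 → posterior Beta(9/2, 17/2)
obs 6: x=1 → posterior Beta(11/2, 17/2)
obs 7: x=0 → posterior Beta(11/2, 19/2)
obs 8: x=1 → posterior Beta(13/2, 19/2)

k = 5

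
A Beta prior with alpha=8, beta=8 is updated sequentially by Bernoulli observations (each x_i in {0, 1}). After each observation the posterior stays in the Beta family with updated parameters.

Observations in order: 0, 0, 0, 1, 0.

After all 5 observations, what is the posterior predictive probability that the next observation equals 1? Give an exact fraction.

3/7

obs 1: x=0 → posterior Beta(8, 9)
obs 2: x=0 → posterior Beta(8, 10)
obs 3: x=0 → posterior Beta(8, 11)
obs 4: x=1 → posterior Beta(9, 11)
obs 5: x=0 → posterior Beta(9, 12)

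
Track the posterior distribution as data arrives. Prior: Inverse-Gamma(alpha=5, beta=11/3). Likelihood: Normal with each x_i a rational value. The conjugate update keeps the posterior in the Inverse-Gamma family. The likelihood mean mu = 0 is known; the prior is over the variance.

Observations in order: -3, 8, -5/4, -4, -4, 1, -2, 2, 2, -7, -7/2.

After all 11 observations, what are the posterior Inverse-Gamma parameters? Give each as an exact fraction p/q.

alpha=21/2, beta=9031/96

obs 1: x=-3 → posterior Inverse-Gamma(11/2, 49/6)
obs 2: x=8 → posterior Inverse-Gamma(6, 241/6)
obs 3: x=-5/4 → posterior Inverse-Gamma(13/2, 3931/96)
obs 4: x=-4 → posterior Inverse-Gamma(7, 4699/96)
obs 5: x=-4 → posterior Inverse-Gamma(15/2, 5467/96)
obs 6: x=1 → posterior Inverse-Gamma(8, 5515/96)
obs 7: x=-2 → posterior Inverse-Gamma(17/2, 5707/96)
obs 8: x=2 → posterior Inverse-Gamma(9, 5899/96)
obs 9: x=2 → posterior Inverse-Gamma(19/2, 6091/96)
obs 10: x=-7 → posterior Inverse-Gamma(10, 8443/96)
obs 11: x=-7/2 → posterior Inverse-Gamma(21/2, 9031/96)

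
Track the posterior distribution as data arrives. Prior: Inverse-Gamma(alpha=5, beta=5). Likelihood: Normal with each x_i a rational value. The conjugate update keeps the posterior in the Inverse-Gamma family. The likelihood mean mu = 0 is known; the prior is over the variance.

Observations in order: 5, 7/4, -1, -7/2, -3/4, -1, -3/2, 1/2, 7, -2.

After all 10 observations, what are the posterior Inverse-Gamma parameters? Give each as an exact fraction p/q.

obs 1: x=5 → posterior Inverse-Gamma(11/2, 35/2)
obs 2: x=7/4 → posterior Inverse-Gamma(6, 609/32)
obs 3: x=-1 → posterior Inverse-Gamma(13/2, 625/32)
obs 4: x=-7/2 → posterior Inverse-Gamma(7, 821/32)
obs 5: x=-3/4 → posterior Inverse-Gamma(15/2, 415/16)
obs 6: x=-1 → posterior Inverse-Gamma(8, 423/16)
obs 7: x=-3/2 → posterior Inverse-Gamma(17/2, 441/16)
obs 8: x=1/2 → posterior Inverse-Gamma(9, 443/16)
obs 9: x=7 → posterior Inverse-Gamma(19/2, 835/16)
obs 10: x=-2 → posterior Inverse-Gamma(10, 867/16)

alpha=10, beta=867/16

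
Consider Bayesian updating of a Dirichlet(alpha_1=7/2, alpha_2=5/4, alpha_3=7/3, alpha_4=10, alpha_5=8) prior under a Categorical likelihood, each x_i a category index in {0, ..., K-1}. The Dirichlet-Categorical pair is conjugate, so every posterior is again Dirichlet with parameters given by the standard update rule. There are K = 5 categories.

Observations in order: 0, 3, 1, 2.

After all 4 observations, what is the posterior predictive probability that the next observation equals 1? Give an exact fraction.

27/349

obs 1: x=0 → posterior Dirichlet(9/2, 5/4, 7/3, 10, 8)
obs 2: x=3 → posterior Dirichlet(9/2, 5/4, 7/3, 11, 8)
obs 3: x=1 → posterior Dirichlet(9/2, 9/4, 7/3, 11, 8)
obs 4: x=2 → posterior Dirichlet(9/2, 9/4, 10/3, 11, 8)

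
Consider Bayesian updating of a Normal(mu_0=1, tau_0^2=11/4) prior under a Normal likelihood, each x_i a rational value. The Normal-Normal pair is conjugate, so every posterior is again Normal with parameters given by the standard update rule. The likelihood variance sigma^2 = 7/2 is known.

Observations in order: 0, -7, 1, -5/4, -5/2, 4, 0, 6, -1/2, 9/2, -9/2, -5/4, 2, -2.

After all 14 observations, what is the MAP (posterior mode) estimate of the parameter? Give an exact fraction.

obs 1: x=0 → posterior Normal(14/25, 77/50)
obs 2: x=-7 → posterior Normal(-7/4, 77/72)
obs 3: x=1 → posterior Normal(-52/47, 77/94)
obs 4: x=-5/4 → posterior Normal(-263/232, 77/116)
obs 5: x=-5/2 → posterior Normal(-373/276, 77/138)
obs 6: x=4 → posterior Normal(-197/320, 77/160)
obs 7: x=0 → posterior Normal(-197/364, 11/26)
obs 8: x=6 → posterior Normal(67/408, 77/204)
obs 9: x=-1/2 → posterior Normal(45/452, 77/226)
obs 10: x=9/2 → posterior Normal(243/496, 77/248)
obs 11: x=-9/2 → posterior Normal(1/12, 77/270)
obs 12: x=-5/4 → posterior Normal(-5/292, 77/292)
obs 13: x=2 → posterior Normal(39/314, 77/314)
obs 14: x=-2 → posterior Normal(-5/336, 11/48)

-5/336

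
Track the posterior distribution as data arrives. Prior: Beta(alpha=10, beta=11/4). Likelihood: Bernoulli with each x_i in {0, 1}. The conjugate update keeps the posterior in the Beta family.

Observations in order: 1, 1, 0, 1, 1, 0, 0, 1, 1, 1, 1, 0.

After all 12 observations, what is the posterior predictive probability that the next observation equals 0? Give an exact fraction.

obs 1: x=1 → posterior Beta(11, 11/4)
obs 2: x=1 → posterior Beta(12, 11/4)
obs 3: x=0 → posterior Beta(12, 15/4)
obs 4: x=1 → posterior Beta(13, 15/4)
obs 5: x=1 → posterior Beta(14, 15/4)
obs 6: x=0 → posterior Beta(14, 19/4)
obs 7: x=0 → posterior Beta(14, 23/4)
obs 8: x=1 → posterior Beta(15, 23/4)
obs 9: x=1 → posterior Beta(16, 23/4)
obs 10: x=1 → posterior Beta(17, 23/4)
obs 11: x=1 → posterior Beta(18, 23/4)
obs 12: x=0 → posterior Beta(18, 27/4)

3/11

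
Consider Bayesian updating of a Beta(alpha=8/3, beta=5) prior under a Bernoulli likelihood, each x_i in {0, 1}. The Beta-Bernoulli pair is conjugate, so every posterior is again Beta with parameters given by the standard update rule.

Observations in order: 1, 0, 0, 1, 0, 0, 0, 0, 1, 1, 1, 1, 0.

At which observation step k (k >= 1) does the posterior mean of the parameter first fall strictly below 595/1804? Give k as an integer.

k = 7

obs 1: x=1 → posterior Beta(11/3, 5)
obs 2: x=0 → posterior Beta(11/3, 6)
obs 3: x=0 → posterior Beta(11/3, 7)
obs 4: x=1 → posterior Beta(14/3, 7)
obs 5: x=0 → posterior Beta(14/3, 8)
obs 6: x=0 → posterior Beta(14/3, 9)
obs 7: x=0 → posterior Beta(14/3, 10)
obs 8: x=0 → posterior Beta(14/3, 11)
obs 9: x=1 → posterior Beta(17/3, 11)
obs 10: x=1 → posterior Beta(20/3, 11)
obs 11: x=1 → posterior Beta(23/3, 11)
obs 12: x=1 → posterior Beta(26/3, 11)
obs 13: x=0 → posterior Beta(26/3, 12)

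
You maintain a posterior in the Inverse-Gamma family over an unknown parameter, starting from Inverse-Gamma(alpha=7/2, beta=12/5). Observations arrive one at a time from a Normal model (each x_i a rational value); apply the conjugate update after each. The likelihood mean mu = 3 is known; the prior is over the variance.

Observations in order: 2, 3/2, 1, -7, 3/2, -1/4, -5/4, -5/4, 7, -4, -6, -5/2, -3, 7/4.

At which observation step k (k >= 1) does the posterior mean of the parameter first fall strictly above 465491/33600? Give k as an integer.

obs 1: x=2 → posterior Inverse-Gamma(4, 29/10)
obs 2: x=3/2 → posterior Inverse-Gamma(9/2, 161/40)
obs 3: x=1 → posterior Inverse-Gamma(5, 241/40)
obs 4: x=-7 → posterior Inverse-Gamma(11/2, 2241/40)
obs 5: x=3/2 → posterior Inverse-Gamma(6, 1143/20)
obs 6: x=-1/4 → posterior Inverse-Gamma(13/2, 9989/160)
obs 7: x=-5/4 → posterior Inverse-Gamma(7, 5717/80)
obs 8: x=-5/4 → posterior Inverse-Gamma(15/2, 12879/160)
obs 9: x=7 → posterior Inverse-Gamma(8, 14159/160)
obs 10: x=-4 → posterior Inverse-Gamma(17/2, 18079/160)
obs 11: x=-6 → posterior Inverse-Gamma(9, 24559/160)
obs 12: x=-5/2 → posterior Inverse-Gamma(19/2, 26979/160)
obs 13: x=-3 → posterior Inverse-Gamma(10, 29859/160)
obs 14: x=7/4 → posterior Inverse-Gamma(21/2, 937/5)

k = 10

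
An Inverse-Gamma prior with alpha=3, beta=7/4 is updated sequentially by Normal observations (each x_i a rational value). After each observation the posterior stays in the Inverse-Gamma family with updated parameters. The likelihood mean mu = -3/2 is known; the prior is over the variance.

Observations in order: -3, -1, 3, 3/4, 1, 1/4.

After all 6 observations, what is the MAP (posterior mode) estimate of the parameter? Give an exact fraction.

325/112

obs 1: x=-3 → posterior Inverse-Gamma(7/2, 23/8)
obs 2: x=-1 → posterior Inverse-Gamma(4, 3)
obs 3: x=3 → posterior Inverse-Gamma(9/2, 105/8)
obs 4: x=3/4 → posterior Inverse-Gamma(5, 501/32)
obs 5: x=1 → posterior Inverse-Gamma(11/2, 601/32)
obs 6: x=1/4 → posterior Inverse-Gamma(6, 325/16)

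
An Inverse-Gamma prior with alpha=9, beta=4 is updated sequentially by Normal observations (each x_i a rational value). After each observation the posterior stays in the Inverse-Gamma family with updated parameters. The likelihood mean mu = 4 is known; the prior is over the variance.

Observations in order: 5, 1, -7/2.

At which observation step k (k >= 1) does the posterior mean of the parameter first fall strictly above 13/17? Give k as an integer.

k = 2

obs 1: x=5 → posterior Inverse-Gamma(19/2, 9/2)
obs 2: x=1 → posterior Inverse-Gamma(10, 9)
obs 3: x=-7/2 → posterior Inverse-Gamma(21/2, 297/8)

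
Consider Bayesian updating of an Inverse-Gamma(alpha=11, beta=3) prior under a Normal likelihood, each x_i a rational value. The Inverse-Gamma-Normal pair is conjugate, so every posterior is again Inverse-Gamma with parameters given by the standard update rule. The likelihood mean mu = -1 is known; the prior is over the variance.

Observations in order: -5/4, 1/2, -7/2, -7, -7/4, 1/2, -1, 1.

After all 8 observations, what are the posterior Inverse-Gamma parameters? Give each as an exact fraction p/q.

obs 1: x=-5/4 → posterior Inverse-Gamma(23/2, 97/32)
obs 2: x=1/2 → posterior Inverse-Gamma(12, 133/32)
obs 3: x=-7/2 → posterior Inverse-Gamma(25/2, 233/32)
obs 4: x=-7 → posterior Inverse-Gamma(13, 809/32)
obs 5: x=-7/4 → posterior Inverse-Gamma(27/2, 409/16)
obs 6: x=1/2 → posterior Inverse-Gamma(14, 427/16)
obs 7: x=-1 → posterior Inverse-Gamma(29/2, 427/16)
obs 8: x=1 → posterior Inverse-Gamma(15, 459/16)

alpha=15, beta=459/16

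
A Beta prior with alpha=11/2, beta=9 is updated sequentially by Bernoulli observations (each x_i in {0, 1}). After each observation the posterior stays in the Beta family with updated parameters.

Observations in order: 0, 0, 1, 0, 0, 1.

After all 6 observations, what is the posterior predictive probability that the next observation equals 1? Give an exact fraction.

obs 1: x=0 → posterior Beta(11/2, 10)
obs 2: x=0 → posterior Beta(11/2, 11)
obs 3: x=1 → posterior Beta(13/2, 11)
obs 4: x=0 → posterior Beta(13/2, 12)
obs 5: x=0 → posterior Beta(13/2, 13)
obs 6: x=1 → posterior Beta(15/2, 13)

15/41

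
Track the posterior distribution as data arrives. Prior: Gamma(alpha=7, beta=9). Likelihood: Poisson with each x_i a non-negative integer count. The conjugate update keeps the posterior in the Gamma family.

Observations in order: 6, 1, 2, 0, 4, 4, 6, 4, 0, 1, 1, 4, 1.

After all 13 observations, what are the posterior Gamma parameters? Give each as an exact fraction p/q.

obs 1: x=6 → posterior Gamma(13, 10)
obs 2: x=1 → posterior Gamma(14, 11)
obs 3: x=2 → posterior Gamma(16, 12)
obs 4: x=0 → posterior Gamma(16, 13)
obs 5: x=4 → posterior Gamma(20, 14)
obs 6: x=4 → posterior Gamma(24, 15)
obs 7: x=6 → posterior Gamma(30, 16)
obs 8: x=4 → posterior Gamma(34, 17)
obs 9: x=0 → posterior Gamma(34, 18)
obs 10: x=1 → posterior Gamma(35, 19)
obs 11: x=1 → posterior Gamma(36, 20)
obs 12: x=4 → posterior Gamma(40, 21)
obs 13: x=1 → posterior Gamma(41, 22)

alpha=41, beta=22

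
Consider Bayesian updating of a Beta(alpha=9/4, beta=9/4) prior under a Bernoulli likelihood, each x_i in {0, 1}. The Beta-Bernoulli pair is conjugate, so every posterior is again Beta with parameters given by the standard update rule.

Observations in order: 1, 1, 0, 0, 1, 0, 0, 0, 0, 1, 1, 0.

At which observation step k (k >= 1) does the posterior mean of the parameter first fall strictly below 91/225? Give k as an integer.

obs 1: x=1 → posterior Beta(13/4, 9/4)
obs 2: x=1 → posterior Beta(17/4, 9/4)
obs 3: x=0 → posterior Beta(17/4, 13/4)
obs 4: x=0 → posterior Beta(17/4, 17/4)
obs 5: x=1 → posterior Beta(21/4, 17/4)
obs 6: x=0 → posterior Beta(21/4, 21/4)
obs 7: x=0 → posterior Beta(21/4, 25/4)
obs 8: x=0 → posterior Beta(21/4, 29/4)
obs 9: x=0 → posterior Beta(21/4, 33/4)
obs 10: x=1 → posterior Beta(25/4, 33/4)
obs 11: x=1 → posterior Beta(29/4, 33/4)
obs 12: x=0 → posterior Beta(29/4, 37/4)

k = 9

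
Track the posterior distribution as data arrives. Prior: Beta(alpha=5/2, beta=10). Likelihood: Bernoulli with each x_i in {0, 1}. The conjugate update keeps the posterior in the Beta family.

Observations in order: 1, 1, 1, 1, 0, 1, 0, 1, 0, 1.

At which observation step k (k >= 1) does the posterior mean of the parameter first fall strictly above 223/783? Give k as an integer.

obs 1: x=1 → posterior Beta(7/2, 10)
obs 2: x=1 → posterior Beta(9/2, 10)
obs 3: x=1 → posterior Beta(11/2, 10)
obs 4: x=1 → posterior Beta(13/2, 10)
obs 5: x=0 → posterior Beta(13/2, 11)
obs 6: x=1 → posterior Beta(15/2, 11)
obs 7: x=0 → posterior Beta(15/2, 12)
obs 8: x=1 → posterior Beta(17/2, 12)
obs 9: x=0 → posterior Beta(17/2, 13)
obs 10: x=1 → posterior Beta(19/2, 13)

k = 2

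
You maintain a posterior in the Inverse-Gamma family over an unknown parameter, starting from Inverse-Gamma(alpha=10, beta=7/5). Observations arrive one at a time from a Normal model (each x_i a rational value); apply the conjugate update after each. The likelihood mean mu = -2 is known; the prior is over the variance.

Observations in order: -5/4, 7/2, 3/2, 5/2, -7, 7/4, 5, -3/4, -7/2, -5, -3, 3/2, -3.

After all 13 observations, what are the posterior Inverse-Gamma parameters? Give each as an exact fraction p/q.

alpha=33/2, beta=14499/160

obs 1: x=-5/4 → posterior Inverse-Gamma(21/2, 269/160)
obs 2: x=7/2 → posterior Inverse-Gamma(11, 2689/160)
obs 3: x=3/2 → posterior Inverse-Gamma(23/2, 3669/160)
obs 4: x=5/2 → posterior Inverse-Gamma(12, 5289/160)
obs 5: x=-7 → posterior Inverse-Gamma(25/2, 7289/160)
obs 6: x=7/4 → posterior Inverse-Gamma(13, 4207/80)
obs 7: x=5 → posterior Inverse-Gamma(27/2, 6167/80)
obs 8: x=-3/4 → posterior Inverse-Gamma(14, 12459/160)
obs 9: x=-7/2 → posterior Inverse-Gamma(29/2, 12639/160)
obs 10: x=-5 → posterior Inverse-Gamma(15, 13359/160)
obs 11: x=-3 → posterior Inverse-Gamma(31/2, 13439/160)
obs 12: x=3/2 → posterior Inverse-Gamma(16, 14419/160)
obs 13: x=-3 → posterior Inverse-Gamma(33/2, 14499/160)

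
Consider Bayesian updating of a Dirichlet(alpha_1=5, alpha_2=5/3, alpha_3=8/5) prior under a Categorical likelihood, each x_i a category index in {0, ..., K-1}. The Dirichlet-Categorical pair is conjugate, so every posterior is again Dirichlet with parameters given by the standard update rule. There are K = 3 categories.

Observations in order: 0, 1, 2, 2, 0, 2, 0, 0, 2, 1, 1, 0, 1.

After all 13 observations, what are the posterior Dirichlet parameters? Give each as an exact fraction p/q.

alpha_1=10, alpha_2=17/3, alpha_3=28/5

obs 1: x=0 → posterior Dirichlet(6, 5/3, 8/5)
obs 2: x=1 → posterior Dirichlet(6, 8/3, 8/5)
obs 3: x=2 → posterior Dirichlet(6, 8/3, 13/5)
obs 4: x=2 → posterior Dirichlet(6, 8/3, 18/5)
obs 5: x=0 → posterior Dirichlet(7, 8/3, 18/5)
obs 6: x=2 → posterior Dirichlet(7, 8/3, 23/5)
obs 7: x=0 → posterior Dirichlet(8, 8/3, 23/5)
obs 8: x=0 → posterior Dirichlet(9, 8/3, 23/5)
obs 9: x=2 → posterior Dirichlet(9, 8/3, 28/5)
obs 10: x=1 → posterior Dirichlet(9, 11/3, 28/5)
obs 11: x=1 → posterior Dirichlet(9, 14/3, 28/5)
obs 12: x=0 → posterior Dirichlet(10, 14/3, 28/5)
obs 13: x=1 → posterior Dirichlet(10, 17/3, 28/5)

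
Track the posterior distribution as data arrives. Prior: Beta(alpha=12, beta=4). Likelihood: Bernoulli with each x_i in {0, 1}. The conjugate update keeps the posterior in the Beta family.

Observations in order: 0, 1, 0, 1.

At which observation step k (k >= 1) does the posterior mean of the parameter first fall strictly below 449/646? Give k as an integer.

obs 1: x=0 → posterior Beta(12, 5)
obs 2: x=1 → posterior Beta(13, 5)
obs 3: x=0 → posterior Beta(13, 6)
obs 4: x=1 → posterior Beta(14, 6)

k = 3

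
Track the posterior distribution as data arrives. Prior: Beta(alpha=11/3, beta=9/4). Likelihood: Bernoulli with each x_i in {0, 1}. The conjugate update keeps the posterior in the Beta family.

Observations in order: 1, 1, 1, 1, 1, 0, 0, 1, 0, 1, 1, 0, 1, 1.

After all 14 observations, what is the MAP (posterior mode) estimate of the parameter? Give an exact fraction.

obs 1: x=1 → posterior Beta(14/3, 9/4)
obs 2: x=1 → posterior Beta(17/3, 9/4)
obs 3: x=1 → posterior Beta(20/3, 9/4)
obs 4: x=1 → posterior Beta(23/3, 9/4)
obs 5: x=1 → posterior Beta(26/3, 9/4)
obs 6: x=0 → posterior Beta(26/3, 13/4)
obs 7: x=0 → posterior Beta(26/3, 17/4)
obs 8: x=1 → posterior Beta(29/3, 17/4)
obs 9: x=0 → posterior Beta(29/3, 21/4)
obs 10: x=1 → posterior Beta(32/3, 21/4)
obs 11: x=1 → posterior Beta(35/3, 21/4)
obs 12: x=0 → posterior Beta(35/3, 25/4)
obs 13: x=1 → posterior Beta(38/3, 25/4)
obs 14: x=1 → posterior Beta(41/3, 25/4)

152/215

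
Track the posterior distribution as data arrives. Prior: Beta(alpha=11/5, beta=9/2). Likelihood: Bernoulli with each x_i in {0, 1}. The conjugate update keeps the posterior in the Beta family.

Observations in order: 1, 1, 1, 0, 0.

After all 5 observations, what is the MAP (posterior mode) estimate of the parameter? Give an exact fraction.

obs 1: x=1 → posterior Beta(16/5, 9/2)
obs 2: x=1 → posterior Beta(21/5, 9/2)
obs 3: x=1 → posterior Beta(26/5, 9/2)
obs 4: x=0 → posterior Beta(26/5, 11/2)
obs 5: x=0 → posterior Beta(26/5, 13/2)

42/97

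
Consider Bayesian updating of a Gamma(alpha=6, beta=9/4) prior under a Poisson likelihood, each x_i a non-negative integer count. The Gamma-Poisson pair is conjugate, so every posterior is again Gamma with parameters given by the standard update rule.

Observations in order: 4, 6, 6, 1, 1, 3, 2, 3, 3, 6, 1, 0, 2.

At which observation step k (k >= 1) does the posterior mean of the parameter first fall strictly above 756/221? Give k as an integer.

k = 2

obs 1: x=4 → posterior Gamma(10, 13/4)
obs 2: x=6 → posterior Gamma(16, 17/4)
obs 3: x=6 → posterior Gamma(22, 21/4)
obs 4: x=1 → posterior Gamma(23, 25/4)
obs 5: x=1 → posterior Gamma(24, 29/4)
obs 6: x=3 → posterior Gamma(27, 33/4)
obs 7: x=2 → posterior Gamma(29, 37/4)
obs 8: x=3 → posterior Gamma(32, 41/4)
obs 9: x=3 → posterior Gamma(35, 45/4)
obs 10: x=6 → posterior Gamma(41, 49/4)
obs 11: x=1 → posterior Gamma(42, 53/4)
obs 12: x=0 → posterior Gamma(42, 57/4)
obs 13: x=2 → posterior Gamma(44, 61/4)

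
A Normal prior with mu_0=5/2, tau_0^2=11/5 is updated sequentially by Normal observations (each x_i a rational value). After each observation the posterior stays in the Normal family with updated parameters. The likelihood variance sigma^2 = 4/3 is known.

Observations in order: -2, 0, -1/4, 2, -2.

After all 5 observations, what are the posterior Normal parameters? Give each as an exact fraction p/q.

obs 1: x=-2 → posterior Normal(-16/53, 44/53)
obs 2: x=0 → posterior Normal(-8/43, 22/43)
obs 3: x=-1/4 → posterior Normal(-97/476, 44/119)
obs 4: x=2 → posterior Normal(167/608, 11/38)
obs 5: x=-2 → posterior Normal(-97/740, 44/185)

mu_0=-97/740, tau_0^2=44/185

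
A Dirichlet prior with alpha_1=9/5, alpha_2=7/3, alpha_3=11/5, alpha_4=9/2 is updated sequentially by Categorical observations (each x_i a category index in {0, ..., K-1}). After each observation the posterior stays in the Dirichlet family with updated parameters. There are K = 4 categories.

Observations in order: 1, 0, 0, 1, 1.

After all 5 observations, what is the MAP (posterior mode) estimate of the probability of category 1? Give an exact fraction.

26/71

obs 1: x=1 → posterior Dirichlet(9/5, 10/3, 11/5, 9/2)
obs 2: x=0 → posterior Dirichlet(14/5, 10/3, 11/5, 9/2)
obs 3: x=0 → posterior Dirichlet(19/5, 10/3, 11/5, 9/2)
obs 4: x=1 → posterior Dirichlet(19/5, 13/3, 11/5, 9/2)
obs 5: x=1 → posterior Dirichlet(19/5, 16/3, 11/5, 9/2)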